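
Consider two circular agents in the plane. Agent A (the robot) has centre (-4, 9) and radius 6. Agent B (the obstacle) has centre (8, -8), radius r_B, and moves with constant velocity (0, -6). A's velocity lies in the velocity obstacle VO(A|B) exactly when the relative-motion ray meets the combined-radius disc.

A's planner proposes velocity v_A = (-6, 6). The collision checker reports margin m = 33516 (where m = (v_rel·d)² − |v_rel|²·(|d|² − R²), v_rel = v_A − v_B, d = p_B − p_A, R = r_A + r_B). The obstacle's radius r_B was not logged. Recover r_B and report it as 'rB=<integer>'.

m = 33516
d = (12, -17);  v_rel = (-6, 12),  |v_rel|² = 180
v_rel×d = (-6)·(-17) − (12)·(12) = -42
since m = R²·180 − (-42)²:  R² = (1764 + 33516) / 180 = 196
R = √196 = 14  ⇒  r_B = 14 − 6 = 8

rB=8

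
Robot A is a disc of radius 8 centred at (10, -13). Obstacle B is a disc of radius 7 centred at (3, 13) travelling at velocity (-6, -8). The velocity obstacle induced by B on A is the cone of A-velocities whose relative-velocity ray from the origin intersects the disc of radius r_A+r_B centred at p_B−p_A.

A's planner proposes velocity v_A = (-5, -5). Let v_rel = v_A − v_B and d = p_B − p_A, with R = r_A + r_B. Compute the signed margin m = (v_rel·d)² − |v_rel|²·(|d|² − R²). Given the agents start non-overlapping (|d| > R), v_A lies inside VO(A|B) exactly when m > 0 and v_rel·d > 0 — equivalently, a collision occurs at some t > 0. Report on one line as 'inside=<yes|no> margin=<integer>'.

d = (-7, 26),  |d|² = 725;  R = 8+7 = 15,  c = 725−15² = 500
v_rel = (1, 3),  |v_rel|² = 10;  v_rel·d = (1)·(-7) + (3)·(26) = 71
10·t² − 142·t + 500 = 0  ⇒  m = 71² − 10·500 = 41
m = 41 > 0,  v_rel·d = 71 > 0  ⇒  inside

inside=yes margin=41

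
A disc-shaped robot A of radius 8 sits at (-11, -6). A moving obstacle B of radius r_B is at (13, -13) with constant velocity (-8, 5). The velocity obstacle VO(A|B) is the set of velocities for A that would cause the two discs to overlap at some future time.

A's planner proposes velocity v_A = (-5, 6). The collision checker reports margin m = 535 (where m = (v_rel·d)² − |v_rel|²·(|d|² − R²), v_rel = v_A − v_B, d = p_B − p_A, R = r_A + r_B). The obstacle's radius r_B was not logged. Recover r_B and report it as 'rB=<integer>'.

m = 535
d = (24, -7);  v_rel = (3, 1),  |v_rel|² = 10
v_rel×d = (3)·(-7) − (1)·(24) = -45
since m = R²·10 − (-45)²:  R² = (2025 + 535) / 10 = 256
R = √256 = 16  ⇒  r_B = 16 − 8 = 8

rB=8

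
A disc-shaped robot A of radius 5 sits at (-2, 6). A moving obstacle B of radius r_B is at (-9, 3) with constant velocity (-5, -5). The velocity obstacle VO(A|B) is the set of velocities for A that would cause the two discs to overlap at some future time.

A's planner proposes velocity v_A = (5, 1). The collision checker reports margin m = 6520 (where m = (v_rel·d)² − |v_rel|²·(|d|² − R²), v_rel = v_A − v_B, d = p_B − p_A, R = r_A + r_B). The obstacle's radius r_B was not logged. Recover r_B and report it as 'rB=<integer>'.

m = 6520
d = (-7, -3);  v_rel = (10, 6),  |v_rel|² = 136
v_rel×d = (10)·(-3) − (6)·(-7) = 12
since m = R²·136 − 12²:  R² = (144 + 6520) / 136 = 49
R = √49 = 7  ⇒  r_B = 7 − 5 = 2

rB=2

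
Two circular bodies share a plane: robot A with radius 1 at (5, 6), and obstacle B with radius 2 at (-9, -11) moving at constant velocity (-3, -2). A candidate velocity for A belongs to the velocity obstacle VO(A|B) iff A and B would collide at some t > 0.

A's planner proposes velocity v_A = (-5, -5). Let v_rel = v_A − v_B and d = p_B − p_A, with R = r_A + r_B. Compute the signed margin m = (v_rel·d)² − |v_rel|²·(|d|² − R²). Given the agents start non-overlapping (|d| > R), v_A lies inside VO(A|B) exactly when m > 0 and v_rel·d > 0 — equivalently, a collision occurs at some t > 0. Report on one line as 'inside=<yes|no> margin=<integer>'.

d = (-14, -17),  |d|² = 485;  R = 1+2 = 3,  c = 485−3² = 476
v_rel = (-2, -3),  |v_rel|² = 13;  v_rel·d = (-2)·(-14) + (-3)·(-17) = 79
13·t² − 158·t + 476 = 0  ⇒  m = 79² − 13·476 = 53
m = 53 > 0,  v_rel·d = 79 > 0  ⇒  inside

inside=yes margin=53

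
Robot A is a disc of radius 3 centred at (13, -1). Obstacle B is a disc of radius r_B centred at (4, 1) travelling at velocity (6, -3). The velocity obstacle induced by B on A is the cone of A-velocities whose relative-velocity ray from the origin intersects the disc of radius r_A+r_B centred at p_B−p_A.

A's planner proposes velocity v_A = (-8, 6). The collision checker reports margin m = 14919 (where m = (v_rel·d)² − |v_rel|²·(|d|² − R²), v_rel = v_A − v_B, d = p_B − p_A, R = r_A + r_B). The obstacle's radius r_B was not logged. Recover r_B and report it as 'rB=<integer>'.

m = 14919
d = (-9, 2);  v_rel = (-14, 9),  |v_rel|² = 277
v_rel×d = (-14)·(2) − (9)·(-9) = 53
since m = R²·277 − 53²:  R² = (2809 + 14919) / 277 = 64
R = √64 = 8  ⇒  r_B = 8 − 3 = 5

rB=5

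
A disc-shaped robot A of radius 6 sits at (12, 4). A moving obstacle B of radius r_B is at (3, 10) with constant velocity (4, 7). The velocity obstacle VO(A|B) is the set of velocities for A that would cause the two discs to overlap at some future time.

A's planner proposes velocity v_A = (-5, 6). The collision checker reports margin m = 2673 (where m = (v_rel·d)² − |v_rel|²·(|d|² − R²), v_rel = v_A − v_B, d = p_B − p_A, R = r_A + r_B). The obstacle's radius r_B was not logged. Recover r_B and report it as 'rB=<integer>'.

m = 2673
d = (-9, 6);  v_rel = (-9, -1),  |v_rel|² = 82
v_rel×d = (-9)·(6) − (-1)·(-9) = -63
since m = R²·82 − (-63)²:  R² = (3969 + 2673) / 82 = 81
R = √81 = 9  ⇒  r_B = 9 − 6 = 3

rB=3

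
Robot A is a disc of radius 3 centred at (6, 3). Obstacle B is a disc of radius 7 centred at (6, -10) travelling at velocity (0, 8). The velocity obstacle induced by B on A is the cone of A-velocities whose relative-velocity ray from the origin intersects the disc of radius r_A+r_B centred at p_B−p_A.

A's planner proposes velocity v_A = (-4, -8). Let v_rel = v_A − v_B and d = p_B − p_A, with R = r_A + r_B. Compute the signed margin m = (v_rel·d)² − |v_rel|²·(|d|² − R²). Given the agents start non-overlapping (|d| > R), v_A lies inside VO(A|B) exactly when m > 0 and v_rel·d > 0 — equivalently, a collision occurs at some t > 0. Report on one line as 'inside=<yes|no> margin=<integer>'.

d = (0, -13),  |d|² = 169;  R = 3+7 = 10,  c = 169−10² = 69
v_rel = (-4, -16),  |v_rel|² = 272;  v_rel·d = (-4)·(0) + (-16)·(-13) = 208
272·t² − 416·t + 69 = 0  ⇒  m = 208² − 272·69 = 24496
m = 24496 > 0,  v_rel·d = 208 > 0  ⇒  inside

inside=yes margin=24496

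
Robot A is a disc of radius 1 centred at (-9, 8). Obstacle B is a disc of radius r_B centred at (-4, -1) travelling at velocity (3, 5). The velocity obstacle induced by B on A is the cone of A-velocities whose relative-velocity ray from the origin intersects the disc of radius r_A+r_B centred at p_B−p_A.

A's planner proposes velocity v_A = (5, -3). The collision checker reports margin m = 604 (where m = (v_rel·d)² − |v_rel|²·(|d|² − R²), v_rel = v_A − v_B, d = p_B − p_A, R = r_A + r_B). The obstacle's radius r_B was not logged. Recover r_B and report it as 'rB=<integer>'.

m = 604
d = (5, -9);  v_rel = (2, -8),  |v_rel|² = 68
v_rel×d = (2)·(-9) − (-8)·(5) = 22
since m = R²·68 − 22²:  R² = (484 + 604) / 68 = 16
R = √16 = 4  ⇒  r_B = 4 − 1 = 3

rB=3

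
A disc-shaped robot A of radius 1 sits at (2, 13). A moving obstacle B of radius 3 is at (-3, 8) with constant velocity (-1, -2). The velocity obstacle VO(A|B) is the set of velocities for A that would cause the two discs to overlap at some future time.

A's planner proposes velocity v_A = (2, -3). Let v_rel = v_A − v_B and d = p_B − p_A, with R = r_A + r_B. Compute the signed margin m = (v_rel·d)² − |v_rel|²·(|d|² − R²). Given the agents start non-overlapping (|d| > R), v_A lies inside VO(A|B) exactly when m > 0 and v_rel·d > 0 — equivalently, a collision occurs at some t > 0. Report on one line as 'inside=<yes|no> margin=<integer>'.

d = (-5, -5),  |d|² = 50;  R = 1+3 = 4,  c = 50−4² = 34
v_rel = (3, -1),  |v_rel|² = 10;  v_rel·d = (3)·(-5) + (-1)·(-5) = -10
10·t² + 20·t + 34 = 0  ⇒  m = (-10)² − 10·34 = -240
m = -240 < 0,  v_rel·d = -10 < 0  ⇒  outside

inside=no margin=-240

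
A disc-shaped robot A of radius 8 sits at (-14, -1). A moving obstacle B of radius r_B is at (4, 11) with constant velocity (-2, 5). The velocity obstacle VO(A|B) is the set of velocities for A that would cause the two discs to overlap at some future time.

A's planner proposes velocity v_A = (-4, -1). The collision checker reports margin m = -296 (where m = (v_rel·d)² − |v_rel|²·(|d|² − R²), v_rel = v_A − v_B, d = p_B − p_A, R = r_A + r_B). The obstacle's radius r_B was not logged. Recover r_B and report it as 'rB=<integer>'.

m = -296
d = (18, 12);  v_rel = (-2, -6),  |v_rel|² = 40
v_rel×d = (-2)·(12) − (-6)·(18) = 84
since m = R²·40 − 84²:  R² = (7056 + -296) / 40 = 169
R = √169 = 13  ⇒  r_B = 13 − 8 = 5

rB=5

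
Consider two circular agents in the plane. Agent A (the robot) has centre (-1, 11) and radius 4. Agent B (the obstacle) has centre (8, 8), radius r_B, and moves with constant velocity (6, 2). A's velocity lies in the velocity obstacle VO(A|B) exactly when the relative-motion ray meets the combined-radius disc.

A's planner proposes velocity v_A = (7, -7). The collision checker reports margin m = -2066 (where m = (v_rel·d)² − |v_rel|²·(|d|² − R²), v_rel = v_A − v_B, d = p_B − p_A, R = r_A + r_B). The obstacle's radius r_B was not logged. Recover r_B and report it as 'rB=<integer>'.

m = -2066
d = (9, -3);  v_rel = (1, -9),  |v_rel|² = 82
v_rel×d = (1)·(-3) − (-9)·(9) = 78
since m = R²·82 − 78²:  R² = (6084 + -2066) / 82 = 49
R = √49 = 7  ⇒  r_B = 7 − 4 = 3

rB=3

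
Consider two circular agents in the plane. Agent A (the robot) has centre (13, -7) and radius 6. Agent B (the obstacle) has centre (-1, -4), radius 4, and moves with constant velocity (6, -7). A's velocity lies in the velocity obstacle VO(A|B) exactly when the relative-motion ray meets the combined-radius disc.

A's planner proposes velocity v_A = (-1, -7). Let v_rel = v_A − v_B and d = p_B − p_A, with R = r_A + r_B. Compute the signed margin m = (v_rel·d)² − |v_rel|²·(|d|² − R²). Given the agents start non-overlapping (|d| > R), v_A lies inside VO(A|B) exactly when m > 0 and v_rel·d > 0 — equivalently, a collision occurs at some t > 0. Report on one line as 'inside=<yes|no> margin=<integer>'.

d = (-14, 3),  |d|² = 205;  R = 6+4 = 10,  c = 205−10² = 105
v_rel = (-7, 0),  |v_rel|² = 49;  v_rel·d = (-7)·(-14) + (0)·(3) = 98
49·t² − 196·t + 105 = 0  ⇒  m = 98² − 49·105 = 4459
m = 4459 > 0,  v_rel·d = 98 > 0  ⇒  inside

inside=yes margin=4459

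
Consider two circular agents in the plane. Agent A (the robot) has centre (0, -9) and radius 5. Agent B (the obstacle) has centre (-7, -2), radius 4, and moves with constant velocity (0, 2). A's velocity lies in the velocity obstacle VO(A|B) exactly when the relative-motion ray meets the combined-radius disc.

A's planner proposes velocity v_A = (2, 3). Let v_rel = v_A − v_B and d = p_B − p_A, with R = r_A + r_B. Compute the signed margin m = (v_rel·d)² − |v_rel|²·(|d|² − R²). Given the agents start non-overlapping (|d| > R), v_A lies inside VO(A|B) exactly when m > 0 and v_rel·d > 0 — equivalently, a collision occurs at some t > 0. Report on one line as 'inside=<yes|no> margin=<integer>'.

d = (-7, 7),  |d|² = 98;  R = 5+4 = 9,  c = 98−9² = 17
v_rel = (2, 1),  |v_rel|² = 5;  v_rel·d = (2)·(-7) + (1)·(7) = -7
5·t² + 14·t + 17 = 0  ⇒  m = (-7)² − 5·17 = -36
m = -36 < 0,  v_rel·d = -7 < 0  ⇒  outside

inside=no margin=-36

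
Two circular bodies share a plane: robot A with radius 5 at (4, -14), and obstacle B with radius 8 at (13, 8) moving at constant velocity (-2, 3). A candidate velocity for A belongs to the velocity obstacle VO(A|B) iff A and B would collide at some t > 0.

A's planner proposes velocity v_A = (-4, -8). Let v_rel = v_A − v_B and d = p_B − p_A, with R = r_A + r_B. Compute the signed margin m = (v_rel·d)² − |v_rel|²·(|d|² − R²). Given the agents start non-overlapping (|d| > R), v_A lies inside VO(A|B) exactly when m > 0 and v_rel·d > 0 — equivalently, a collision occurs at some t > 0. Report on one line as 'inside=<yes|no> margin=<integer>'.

d = (9, 22),  |d|² = 565;  R = 5+8 = 13,  c = 565−13² = 396
v_rel = (-2, -11),  |v_rel|² = 125;  v_rel·d = (-2)·(9) + (-11)·(22) = -260
125·t² + 520·t + 396 = 0  ⇒  m = (-260)² − 125·396 = 18100
m = 18100 > 0,  v_rel·d = -260 < 0  ⇒  outside

inside=no margin=18100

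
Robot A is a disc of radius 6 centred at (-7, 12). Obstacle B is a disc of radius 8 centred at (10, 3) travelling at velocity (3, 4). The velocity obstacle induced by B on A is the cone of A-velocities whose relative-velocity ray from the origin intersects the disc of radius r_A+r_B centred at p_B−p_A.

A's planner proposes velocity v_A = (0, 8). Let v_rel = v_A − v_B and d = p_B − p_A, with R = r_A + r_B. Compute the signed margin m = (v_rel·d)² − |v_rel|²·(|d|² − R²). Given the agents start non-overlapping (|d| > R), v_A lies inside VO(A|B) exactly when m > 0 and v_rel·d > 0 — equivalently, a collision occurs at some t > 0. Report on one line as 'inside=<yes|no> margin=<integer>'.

d = (17, -9),  |d|² = 370;  R = 6+8 = 14,  c = 370−14² = 174
v_rel = (-3, 4),  |v_rel|² = 25;  v_rel·d = (-3)·(17) + (4)·(-9) = -87
25·t² + 174·t + 174 = 0  ⇒  m = (-87)² − 25·174 = 3219
m = 3219 > 0,  v_rel·d = -87 < 0  ⇒  outside

inside=no margin=3219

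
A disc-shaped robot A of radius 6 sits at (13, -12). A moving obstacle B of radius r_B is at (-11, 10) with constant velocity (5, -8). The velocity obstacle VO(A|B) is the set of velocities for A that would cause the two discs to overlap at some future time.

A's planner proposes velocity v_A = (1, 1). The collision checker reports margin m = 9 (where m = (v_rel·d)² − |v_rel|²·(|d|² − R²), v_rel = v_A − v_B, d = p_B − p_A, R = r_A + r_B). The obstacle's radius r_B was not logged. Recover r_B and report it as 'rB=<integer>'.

m = 9
d = (-24, 22);  v_rel = (-4, 9),  |v_rel|² = 97
v_rel×d = (-4)·(22) − (9)·(-24) = 128
since m = R²·97 − 128²:  R² = (16384 + 9) / 97 = 169
R = √169 = 13  ⇒  r_B = 13 − 6 = 7

rB=7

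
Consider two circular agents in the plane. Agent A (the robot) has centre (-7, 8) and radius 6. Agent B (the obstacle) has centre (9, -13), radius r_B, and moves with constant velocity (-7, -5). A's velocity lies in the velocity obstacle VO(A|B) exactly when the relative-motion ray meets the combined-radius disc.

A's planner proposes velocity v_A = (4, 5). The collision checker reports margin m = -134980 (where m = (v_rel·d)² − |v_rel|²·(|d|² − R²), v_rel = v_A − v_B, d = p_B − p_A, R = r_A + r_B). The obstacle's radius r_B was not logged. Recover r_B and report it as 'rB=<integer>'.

m = -134980
d = (16, -21);  v_rel = (11, 10),  |v_rel|² = 221
v_rel×d = (11)·(-21) − (10)·(16) = -391
since m = R²·221 − (-391)²:  R² = (152881 + -134980) / 221 = 81
R = √81 = 9  ⇒  r_B = 9 − 6 = 3

rB=3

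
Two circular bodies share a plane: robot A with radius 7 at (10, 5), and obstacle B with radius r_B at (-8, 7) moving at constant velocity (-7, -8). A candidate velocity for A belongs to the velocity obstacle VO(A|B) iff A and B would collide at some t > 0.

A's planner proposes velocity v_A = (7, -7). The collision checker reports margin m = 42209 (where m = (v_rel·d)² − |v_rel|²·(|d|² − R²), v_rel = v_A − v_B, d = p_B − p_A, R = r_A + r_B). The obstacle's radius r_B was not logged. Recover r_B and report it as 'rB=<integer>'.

m = 42209
d = (-18, 2);  v_rel = (14, 1),  |v_rel|² = 197
v_rel×d = (14)·(2) − (1)·(-18) = 46
since m = R²·197 − 46²:  R² = (2116 + 42209) / 197 = 225
R = √225 = 15  ⇒  r_B = 15 − 7 = 8

rB=8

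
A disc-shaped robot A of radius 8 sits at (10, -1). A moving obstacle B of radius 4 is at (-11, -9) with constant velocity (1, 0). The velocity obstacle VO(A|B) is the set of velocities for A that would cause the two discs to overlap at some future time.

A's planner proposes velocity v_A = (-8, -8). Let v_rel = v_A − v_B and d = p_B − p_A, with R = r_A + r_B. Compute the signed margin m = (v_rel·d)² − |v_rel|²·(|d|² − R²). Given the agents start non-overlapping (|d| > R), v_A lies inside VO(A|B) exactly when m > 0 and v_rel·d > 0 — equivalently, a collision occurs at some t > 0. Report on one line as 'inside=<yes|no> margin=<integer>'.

d = (-21, -8),  |d|² = 505;  R = 8+4 = 12,  c = 505−12² = 361
v_rel = (-9, -8),  |v_rel|² = 145;  v_rel·d = (-9)·(-21) + (-8)·(-8) = 253
145·t² − 506·t + 361 = 0  ⇒  m = 253² − 145·361 = 11664
m = 11664 > 0,  v_rel·d = 253 > 0  ⇒  inside

inside=yes margin=11664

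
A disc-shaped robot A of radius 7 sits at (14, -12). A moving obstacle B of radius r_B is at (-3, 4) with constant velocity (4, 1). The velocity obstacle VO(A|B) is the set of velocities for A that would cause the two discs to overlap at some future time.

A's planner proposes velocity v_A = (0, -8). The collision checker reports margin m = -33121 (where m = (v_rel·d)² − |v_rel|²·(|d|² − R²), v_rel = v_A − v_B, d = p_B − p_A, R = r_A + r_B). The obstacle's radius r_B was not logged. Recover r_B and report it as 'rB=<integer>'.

m = -33121
d = (-17, 16);  v_rel = (-4, -9),  |v_rel|² = 97
v_rel×d = (-4)·(16) − (-9)·(-17) = -217
since m = R²·97 − (-217)²:  R² = (47089 + -33121) / 97 = 144
R = √144 = 12  ⇒  r_B = 12 − 7 = 5

rB=5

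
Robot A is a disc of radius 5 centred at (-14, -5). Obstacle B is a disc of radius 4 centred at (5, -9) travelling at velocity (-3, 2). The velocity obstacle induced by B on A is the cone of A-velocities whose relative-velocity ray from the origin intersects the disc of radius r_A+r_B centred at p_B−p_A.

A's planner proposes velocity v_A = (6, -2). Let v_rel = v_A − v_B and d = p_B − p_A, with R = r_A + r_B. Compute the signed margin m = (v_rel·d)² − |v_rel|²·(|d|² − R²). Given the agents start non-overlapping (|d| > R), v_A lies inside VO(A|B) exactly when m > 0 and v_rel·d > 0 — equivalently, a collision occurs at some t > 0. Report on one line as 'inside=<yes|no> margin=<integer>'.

d = (19, -4),  |d|² = 377;  R = 5+4 = 9,  c = 377−9² = 296
v_rel = (9, -4),  |v_rel|² = 97;  v_rel·d = (9)·(19) + (-4)·(-4) = 187
97·t² − 374·t + 296 = 0  ⇒  m = 187² − 97·296 = 6257
m = 6257 > 0,  v_rel·d = 187 > 0  ⇒  inside

inside=yes margin=6257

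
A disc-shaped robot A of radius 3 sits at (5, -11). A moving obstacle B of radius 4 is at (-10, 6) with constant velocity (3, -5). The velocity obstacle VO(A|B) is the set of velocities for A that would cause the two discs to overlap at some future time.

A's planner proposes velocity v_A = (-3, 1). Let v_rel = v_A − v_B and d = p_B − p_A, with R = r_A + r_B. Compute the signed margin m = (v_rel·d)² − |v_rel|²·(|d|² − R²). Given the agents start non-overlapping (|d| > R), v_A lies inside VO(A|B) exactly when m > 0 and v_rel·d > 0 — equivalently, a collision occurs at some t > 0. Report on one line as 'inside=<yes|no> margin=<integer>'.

d = (-15, 17),  |d|² = 514;  R = 3+4 = 7,  c = 514−7² = 465
v_rel = (-6, 6),  |v_rel|² = 72;  v_rel·d = (-6)·(-15) + (6)·(17) = 192
72·t² − 384·t + 465 = 0  ⇒  m = 192² − 72·465 = 3384
m = 3384 > 0,  v_rel·d = 192 > 0  ⇒  inside

inside=yes margin=3384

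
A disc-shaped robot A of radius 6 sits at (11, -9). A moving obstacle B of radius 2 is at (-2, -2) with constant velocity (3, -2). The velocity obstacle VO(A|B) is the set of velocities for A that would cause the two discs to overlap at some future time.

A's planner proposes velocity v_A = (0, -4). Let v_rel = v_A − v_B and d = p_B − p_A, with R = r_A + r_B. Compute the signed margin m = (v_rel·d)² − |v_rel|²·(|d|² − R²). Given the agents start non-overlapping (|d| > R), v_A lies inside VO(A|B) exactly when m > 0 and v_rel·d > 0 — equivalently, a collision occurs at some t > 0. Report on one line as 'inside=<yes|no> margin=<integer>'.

d = (-13, 7),  |d|² = 218;  R = 6+2 = 8,  c = 218−8² = 154
v_rel = (-3, -2),  |v_rel|² = 13;  v_rel·d = (-3)·(-13) + (-2)·(7) = 25
13·t² − 50·t + 154 = 0  ⇒  m = 25² − 13·154 = -1377
m = -1377 < 0,  v_rel·d = 25 > 0  ⇒  outside

inside=no margin=-1377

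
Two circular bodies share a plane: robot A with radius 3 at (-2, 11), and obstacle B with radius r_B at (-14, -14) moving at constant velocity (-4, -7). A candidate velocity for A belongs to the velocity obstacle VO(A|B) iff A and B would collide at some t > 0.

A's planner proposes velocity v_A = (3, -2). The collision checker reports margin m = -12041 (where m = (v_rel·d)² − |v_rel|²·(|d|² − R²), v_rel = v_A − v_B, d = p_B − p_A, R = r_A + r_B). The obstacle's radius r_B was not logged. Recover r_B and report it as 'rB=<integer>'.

m = -12041
d = (-12, -25);  v_rel = (7, 5),  |v_rel|² = 74
v_rel×d = (7)·(-25) − (5)·(-12) = -115
since m = R²·74 − (-115)²:  R² = (13225 + -12041) / 74 = 16
R = √16 = 4  ⇒  r_B = 4 − 3 = 1

rB=1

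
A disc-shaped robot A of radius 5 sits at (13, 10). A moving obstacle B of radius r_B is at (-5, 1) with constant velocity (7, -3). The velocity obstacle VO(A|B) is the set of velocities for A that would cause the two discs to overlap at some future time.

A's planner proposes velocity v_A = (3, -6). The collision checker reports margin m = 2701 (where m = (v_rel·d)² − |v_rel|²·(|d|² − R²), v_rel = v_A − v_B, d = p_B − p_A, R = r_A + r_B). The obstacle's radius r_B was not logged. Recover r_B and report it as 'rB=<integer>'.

m = 2701
d = (-18, -9);  v_rel = (-4, -3),  |v_rel|² = 25
v_rel×d = (-4)·(-9) − (-3)·(-18) = -18
since m = R²·25 − (-18)²:  R² = (324 + 2701) / 25 = 121
R = √121 = 11  ⇒  r_B = 11 − 5 = 6

rB=6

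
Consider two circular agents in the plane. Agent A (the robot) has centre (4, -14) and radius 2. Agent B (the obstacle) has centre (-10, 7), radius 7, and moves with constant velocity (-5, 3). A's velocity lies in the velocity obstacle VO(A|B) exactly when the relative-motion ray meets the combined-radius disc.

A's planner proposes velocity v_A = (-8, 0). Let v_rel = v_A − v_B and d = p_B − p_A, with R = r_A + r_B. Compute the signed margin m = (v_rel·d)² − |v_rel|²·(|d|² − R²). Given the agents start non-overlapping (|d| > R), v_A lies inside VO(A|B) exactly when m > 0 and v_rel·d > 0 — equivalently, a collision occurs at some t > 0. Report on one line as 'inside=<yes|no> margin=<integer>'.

d = (-14, 21),  |d|² = 637;  R = 2+7 = 9,  c = 637−9² = 556
v_rel = (-3, -3),  |v_rel|² = 18;  v_rel·d = (-3)·(-14) + (-3)·(21) = -21
18·t² + 42·t + 556 = 0  ⇒  m = (-21)² − 18·556 = -9567
m = -9567 < 0,  v_rel·d = -21 < 0  ⇒  outside

inside=no margin=-9567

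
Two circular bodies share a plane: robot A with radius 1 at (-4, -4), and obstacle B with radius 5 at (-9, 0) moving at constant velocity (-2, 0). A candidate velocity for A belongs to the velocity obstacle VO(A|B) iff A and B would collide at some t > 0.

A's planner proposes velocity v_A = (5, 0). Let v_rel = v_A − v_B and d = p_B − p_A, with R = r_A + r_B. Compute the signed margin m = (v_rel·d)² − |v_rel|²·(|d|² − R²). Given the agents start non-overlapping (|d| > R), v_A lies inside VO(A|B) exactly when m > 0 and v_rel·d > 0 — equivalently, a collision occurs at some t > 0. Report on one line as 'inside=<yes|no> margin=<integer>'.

d = (-5, 4),  |d|² = 41;  R = 1+5 = 6,  c = 41−6² = 5
v_rel = (7, 0),  |v_rel|² = 49;  v_rel·d = (7)·(-5) + (0)·(4) = -35
49·t² + 70·t + 5 = 0  ⇒  m = (-35)² − 49·5 = 980
m = 980 > 0,  v_rel·d = -35 < 0  ⇒  outside

inside=no margin=980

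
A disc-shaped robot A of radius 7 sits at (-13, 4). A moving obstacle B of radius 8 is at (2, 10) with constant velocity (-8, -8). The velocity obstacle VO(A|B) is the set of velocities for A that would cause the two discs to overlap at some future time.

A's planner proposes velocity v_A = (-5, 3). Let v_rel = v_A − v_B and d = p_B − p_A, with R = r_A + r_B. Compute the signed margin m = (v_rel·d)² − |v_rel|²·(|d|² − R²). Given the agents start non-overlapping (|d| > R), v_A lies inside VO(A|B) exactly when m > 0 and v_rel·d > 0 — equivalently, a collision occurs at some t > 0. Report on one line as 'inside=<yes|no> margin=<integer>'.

d = (15, 6),  |d|² = 261;  R = 7+8 = 15,  c = 261−15² = 36
v_rel = (3, 11),  |v_rel|² = 130;  v_rel·d = (3)·(15) + (11)·(6) = 111
130·t² − 222·t + 36 = 0  ⇒  m = 111² − 130·36 = 7641
m = 7641 > 0,  v_rel·d = 111 > 0  ⇒  inside

inside=yes margin=7641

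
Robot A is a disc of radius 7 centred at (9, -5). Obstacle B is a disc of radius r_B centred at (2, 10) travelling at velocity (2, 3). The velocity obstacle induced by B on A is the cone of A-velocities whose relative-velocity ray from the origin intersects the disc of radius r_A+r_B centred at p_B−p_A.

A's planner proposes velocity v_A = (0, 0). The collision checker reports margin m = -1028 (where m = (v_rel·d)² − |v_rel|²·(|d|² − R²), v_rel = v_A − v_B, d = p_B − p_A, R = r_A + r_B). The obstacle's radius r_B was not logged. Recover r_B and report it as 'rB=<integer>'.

m = -1028
d = (-7, 15);  v_rel = (-2, -3),  |v_rel|² = 13
v_rel×d = (-2)·(15) − (-3)·(-7) = -51
since m = R²·13 − (-51)²:  R² = (2601 + -1028) / 13 = 121
R = √121 = 11  ⇒  r_B = 11 − 7 = 4

rB=4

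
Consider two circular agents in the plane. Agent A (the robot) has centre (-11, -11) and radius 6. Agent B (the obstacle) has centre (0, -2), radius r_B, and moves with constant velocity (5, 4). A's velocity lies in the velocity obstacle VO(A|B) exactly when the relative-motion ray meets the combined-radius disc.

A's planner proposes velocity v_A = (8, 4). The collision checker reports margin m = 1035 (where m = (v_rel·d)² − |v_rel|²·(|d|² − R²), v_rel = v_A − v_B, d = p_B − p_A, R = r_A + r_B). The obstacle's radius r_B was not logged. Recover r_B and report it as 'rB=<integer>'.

m = 1035
d = (11, 9);  v_rel = (3, 0),  |v_rel|² = 9
v_rel×d = (3)·(9) − (0)·(11) = 27
since m = R²·9 − 27²:  R² = (729 + 1035) / 9 = 196
R = √196 = 14  ⇒  r_B = 14 − 6 = 8

rB=8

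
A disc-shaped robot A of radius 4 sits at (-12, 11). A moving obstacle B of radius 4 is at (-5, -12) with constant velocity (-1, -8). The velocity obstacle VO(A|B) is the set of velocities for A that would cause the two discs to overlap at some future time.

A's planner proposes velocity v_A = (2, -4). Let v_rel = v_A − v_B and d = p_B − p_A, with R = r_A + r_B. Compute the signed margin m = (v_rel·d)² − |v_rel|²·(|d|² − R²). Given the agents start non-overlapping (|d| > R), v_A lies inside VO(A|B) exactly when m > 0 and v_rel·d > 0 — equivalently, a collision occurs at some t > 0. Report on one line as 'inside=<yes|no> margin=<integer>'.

d = (7, -23),  |d|² = 578;  R = 4+4 = 8,  c = 578−8² = 514
v_rel = (3, 4),  |v_rel|² = 25;  v_rel·d = (3)·(7) + (4)·(-23) = -71
25·t² + 142·t + 514 = 0  ⇒  m = (-71)² − 25·514 = -7809
m = -7809 < 0,  v_rel·d = -71 < 0  ⇒  outside

inside=no margin=-7809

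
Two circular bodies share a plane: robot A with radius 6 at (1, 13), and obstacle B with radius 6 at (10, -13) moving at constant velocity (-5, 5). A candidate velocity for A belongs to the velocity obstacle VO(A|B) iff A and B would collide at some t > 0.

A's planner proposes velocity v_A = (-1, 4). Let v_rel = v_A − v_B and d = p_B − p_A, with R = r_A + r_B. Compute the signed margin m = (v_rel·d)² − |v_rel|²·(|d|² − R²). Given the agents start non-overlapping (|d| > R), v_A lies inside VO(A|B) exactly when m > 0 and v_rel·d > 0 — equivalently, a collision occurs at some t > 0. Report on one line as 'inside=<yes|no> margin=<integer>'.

d = (9, -26),  |d|² = 757;  R = 6+6 = 12,  c = 757−12² = 613
v_rel = (4, -1),  |v_rel|² = 17;  v_rel·d = (4)·(9) + (-1)·(-26) = 62
17·t² − 124·t + 613 = 0  ⇒  m = 62² − 17·613 = -6577
m = -6577 < 0,  v_rel·d = 62 > 0  ⇒  outside

inside=no margin=-6577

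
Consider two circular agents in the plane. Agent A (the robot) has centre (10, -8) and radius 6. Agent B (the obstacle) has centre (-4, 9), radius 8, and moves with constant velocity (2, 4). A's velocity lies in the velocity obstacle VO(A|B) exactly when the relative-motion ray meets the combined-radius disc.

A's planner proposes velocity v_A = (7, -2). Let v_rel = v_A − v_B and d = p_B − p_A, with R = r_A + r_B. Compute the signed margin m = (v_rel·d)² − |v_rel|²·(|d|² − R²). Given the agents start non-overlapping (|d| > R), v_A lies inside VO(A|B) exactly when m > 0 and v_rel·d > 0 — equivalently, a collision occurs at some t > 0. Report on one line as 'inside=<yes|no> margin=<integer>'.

d = (-14, 17),  |d|² = 485;  R = 6+8 = 14,  c = 485−14² = 289
v_rel = (5, -6),  |v_rel|² = 61;  v_rel·d = (5)·(-14) + (-6)·(17) = -172
61·t² + 344·t + 289 = 0  ⇒  m = (-172)² − 61·289 = 11955
m = 11955 > 0,  v_rel·d = -172 < 0  ⇒  outside

inside=no margin=11955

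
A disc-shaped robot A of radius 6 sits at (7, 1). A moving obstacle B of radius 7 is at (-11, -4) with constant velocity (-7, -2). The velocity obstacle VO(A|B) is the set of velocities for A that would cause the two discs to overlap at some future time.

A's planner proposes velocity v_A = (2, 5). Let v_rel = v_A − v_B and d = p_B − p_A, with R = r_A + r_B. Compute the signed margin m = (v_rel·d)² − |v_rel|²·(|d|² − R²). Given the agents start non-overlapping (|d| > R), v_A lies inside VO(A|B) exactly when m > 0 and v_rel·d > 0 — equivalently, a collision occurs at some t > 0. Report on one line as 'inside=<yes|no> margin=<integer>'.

d = (-18, -5),  |d|² = 349;  R = 6+7 = 13,  c = 349−13² = 180
v_rel = (9, 7),  |v_rel|² = 130;  v_rel·d = (9)·(-18) + (7)·(-5) = -197
130·t² + 394·t + 180 = 0  ⇒  m = (-197)² − 130·180 = 15409
m = 15409 > 0,  v_rel·d = -197 < 0  ⇒  outside

inside=no margin=15409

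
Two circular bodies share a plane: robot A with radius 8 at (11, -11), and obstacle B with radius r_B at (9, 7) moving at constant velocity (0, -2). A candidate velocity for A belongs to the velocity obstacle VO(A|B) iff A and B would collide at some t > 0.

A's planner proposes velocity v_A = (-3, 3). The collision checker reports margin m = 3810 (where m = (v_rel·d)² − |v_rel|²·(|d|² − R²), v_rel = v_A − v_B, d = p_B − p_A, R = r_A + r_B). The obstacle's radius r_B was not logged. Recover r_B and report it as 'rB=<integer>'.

m = 3810
d = (-2, 18);  v_rel = (-3, 5),  |v_rel|² = 34
v_rel×d = (-3)·(18) − (5)·(-2) = -44
since m = R²·34 − (-44)²:  R² = (1936 + 3810) / 34 = 169
R = √169 = 13  ⇒  r_B = 13 − 8 = 5

rB=5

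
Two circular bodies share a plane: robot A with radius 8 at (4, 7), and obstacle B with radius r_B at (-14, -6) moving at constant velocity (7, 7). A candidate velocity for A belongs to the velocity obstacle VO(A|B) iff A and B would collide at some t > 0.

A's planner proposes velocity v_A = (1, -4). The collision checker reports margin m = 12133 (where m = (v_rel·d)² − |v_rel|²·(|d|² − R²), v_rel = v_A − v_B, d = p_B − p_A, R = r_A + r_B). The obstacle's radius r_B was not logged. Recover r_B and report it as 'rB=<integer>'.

m = 12133
d = (-18, -13);  v_rel = (-6, -11),  |v_rel|² = 157
v_rel×d = (-6)·(-13) − (-11)·(-18) = -120
since m = R²·157 − (-120)²:  R² = (14400 + 12133) / 157 = 169
R = √169 = 13  ⇒  r_B = 13 − 8 = 5

rB=5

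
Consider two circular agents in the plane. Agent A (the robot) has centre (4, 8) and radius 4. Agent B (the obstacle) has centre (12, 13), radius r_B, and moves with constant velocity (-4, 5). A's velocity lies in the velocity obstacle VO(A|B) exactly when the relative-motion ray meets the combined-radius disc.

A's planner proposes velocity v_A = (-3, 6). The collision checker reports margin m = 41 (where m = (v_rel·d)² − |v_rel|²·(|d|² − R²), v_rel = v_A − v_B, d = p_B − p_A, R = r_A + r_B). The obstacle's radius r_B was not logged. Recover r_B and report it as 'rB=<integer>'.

m = 41
d = (8, 5);  v_rel = (1, 1),  |v_rel|² = 2
v_rel×d = (1)·(5) − (1)·(8) = -3
since m = R²·2 − (-3)²:  R² = (9 + 41) / 2 = 25
R = √25 = 5  ⇒  r_B = 5 − 4 = 1

rB=1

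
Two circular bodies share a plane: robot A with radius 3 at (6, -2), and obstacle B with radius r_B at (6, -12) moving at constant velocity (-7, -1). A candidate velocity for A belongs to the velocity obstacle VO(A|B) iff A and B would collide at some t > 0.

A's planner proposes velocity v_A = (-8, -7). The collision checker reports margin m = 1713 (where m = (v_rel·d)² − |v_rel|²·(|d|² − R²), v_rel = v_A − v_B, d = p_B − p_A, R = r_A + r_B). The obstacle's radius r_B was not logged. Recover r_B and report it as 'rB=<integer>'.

m = 1713
d = (0, -10);  v_rel = (-1, -6),  |v_rel|² = 37
v_rel×d = (-1)·(-10) − (-6)·(0) = 10
since m = R²·37 − 10²:  R² = (100 + 1713) / 37 = 49
R = √49 = 7  ⇒  r_B = 7 − 3 = 4

rB=4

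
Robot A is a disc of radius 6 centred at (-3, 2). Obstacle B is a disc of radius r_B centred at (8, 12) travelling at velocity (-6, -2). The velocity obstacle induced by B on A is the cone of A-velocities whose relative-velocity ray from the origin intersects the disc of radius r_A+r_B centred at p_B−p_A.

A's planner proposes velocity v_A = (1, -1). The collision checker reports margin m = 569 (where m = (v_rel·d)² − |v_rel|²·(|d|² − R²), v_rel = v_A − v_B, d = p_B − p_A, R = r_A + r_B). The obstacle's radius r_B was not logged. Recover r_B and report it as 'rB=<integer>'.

m = 569
d = (11, 10);  v_rel = (7, 1),  |v_rel|² = 50
v_rel×d = (7)·(10) − (1)·(11) = 59
since m = R²·50 − 59²:  R² = (3481 + 569) / 50 = 81
R = √81 = 9  ⇒  r_B = 9 − 6 = 3

rB=3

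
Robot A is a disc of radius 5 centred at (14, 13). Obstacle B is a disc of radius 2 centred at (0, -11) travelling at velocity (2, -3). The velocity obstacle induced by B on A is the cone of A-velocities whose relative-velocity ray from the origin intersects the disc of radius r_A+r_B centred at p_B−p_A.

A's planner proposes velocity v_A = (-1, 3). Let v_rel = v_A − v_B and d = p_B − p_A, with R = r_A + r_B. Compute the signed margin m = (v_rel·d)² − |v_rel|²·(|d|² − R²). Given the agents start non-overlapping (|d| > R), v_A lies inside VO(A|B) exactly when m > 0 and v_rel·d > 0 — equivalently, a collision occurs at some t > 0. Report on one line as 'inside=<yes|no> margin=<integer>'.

d = (-14, -24),  |d|² = 772;  R = 5+2 = 7,  c = 772−7² = 723
v_rel = (-3, 6),  |v_rel|² = 45;  v_rel·d = (-3)·(-14) + (6)·(-24) = -102
45·t² + 204·t + 723 = 0  ⇒  m = (-102)² − 45·723 = -22131
m = -22131 < 0,  v_rel·d = -102 < 0  ⇒  outside

inside=no margin=-22131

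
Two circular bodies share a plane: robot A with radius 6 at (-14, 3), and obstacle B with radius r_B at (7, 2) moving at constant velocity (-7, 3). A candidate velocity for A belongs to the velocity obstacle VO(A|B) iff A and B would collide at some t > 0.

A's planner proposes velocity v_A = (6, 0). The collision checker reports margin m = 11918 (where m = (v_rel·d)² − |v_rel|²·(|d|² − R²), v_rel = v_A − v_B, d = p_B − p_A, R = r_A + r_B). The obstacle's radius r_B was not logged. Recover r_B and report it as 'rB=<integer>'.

m = 11918
d = (21, -1);  v_rel = (13, -3),  |v_rel|² = 178
v_rel×d = (13)·(-1) − (-3)·(21) = 50
since m = R²·178 − 50²:  R² = (2500 + 11918) / 178 = 81
R = √81 = 9  ⇒  r_B = 9 − 6 = 3

rB=3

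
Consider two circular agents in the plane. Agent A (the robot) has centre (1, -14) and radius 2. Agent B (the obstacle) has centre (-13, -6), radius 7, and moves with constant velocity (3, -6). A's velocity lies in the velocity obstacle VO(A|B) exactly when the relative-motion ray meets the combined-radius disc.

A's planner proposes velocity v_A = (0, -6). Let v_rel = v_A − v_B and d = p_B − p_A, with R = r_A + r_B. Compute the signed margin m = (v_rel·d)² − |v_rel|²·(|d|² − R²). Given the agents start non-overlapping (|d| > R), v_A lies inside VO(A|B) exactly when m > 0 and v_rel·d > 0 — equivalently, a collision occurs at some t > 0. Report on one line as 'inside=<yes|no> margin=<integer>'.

d = (-14, 8),  |d|² = 260;  R = 2+7 = 9,  c = 260−9² = 179
v_rel = (-3, 0),  |v_rel|² = 9;  v_rel·d = (-3)·(-14) + (0)·(8) = 42
9·t² − 84·t + 179 = 0  ⇒  m = 42² − 9·179 = 153
m = 153 > 0,  v_rel·d = 42 > 0  ⇒  inside

inside=yes margin=153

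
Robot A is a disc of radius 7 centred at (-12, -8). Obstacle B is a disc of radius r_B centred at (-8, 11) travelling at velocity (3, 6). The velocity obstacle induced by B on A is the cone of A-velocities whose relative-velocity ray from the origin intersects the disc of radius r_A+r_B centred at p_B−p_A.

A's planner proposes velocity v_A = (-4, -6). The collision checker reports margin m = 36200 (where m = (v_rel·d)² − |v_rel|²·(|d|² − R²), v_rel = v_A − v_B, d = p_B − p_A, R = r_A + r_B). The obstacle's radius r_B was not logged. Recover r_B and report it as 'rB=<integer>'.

m = 36200
d = (4, 19);  v_rel = (-7, -12),  |v_rel|² = 193
v_rel×d = (-7)·(19) − (-12)·(4) = -85
since m = R²·193 − (-85)²:  R² = (7225 + 36200) / 193 = 225
R = √225 = 15  ⇒  r_B = 15 − 7 = 8

rB=8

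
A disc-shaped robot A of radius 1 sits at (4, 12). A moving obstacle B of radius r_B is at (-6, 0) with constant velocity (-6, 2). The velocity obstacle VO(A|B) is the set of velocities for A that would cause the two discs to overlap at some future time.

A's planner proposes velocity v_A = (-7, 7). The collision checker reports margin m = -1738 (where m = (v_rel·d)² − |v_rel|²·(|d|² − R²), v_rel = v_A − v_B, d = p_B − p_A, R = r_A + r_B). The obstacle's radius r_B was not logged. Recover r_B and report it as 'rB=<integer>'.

m = -1738
d = (-10, -12);  v_rel = (-1, 5),  |v_rel|² = 26
v_rel×d = (-1)·(-12) − (5)·(-10) = 62
since m = R²·26 − 62²:  R² = (3844 + -1738) / 26 = 81
R = √81 = 9  ⇒  r_B = 9 − 1 = 8

rB=8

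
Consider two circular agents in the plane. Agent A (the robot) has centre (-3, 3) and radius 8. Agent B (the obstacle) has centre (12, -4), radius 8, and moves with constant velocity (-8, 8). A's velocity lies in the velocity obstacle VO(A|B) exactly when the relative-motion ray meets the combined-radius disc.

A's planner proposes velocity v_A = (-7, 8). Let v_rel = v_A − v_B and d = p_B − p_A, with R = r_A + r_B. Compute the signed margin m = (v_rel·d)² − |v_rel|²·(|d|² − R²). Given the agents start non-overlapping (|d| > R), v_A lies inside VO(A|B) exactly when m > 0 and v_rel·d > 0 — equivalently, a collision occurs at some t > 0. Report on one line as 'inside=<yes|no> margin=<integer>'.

d = (15, -7),  |d|² = 274;  R = 8+8 = 16,  c = 274−16² = 18
v_rel = (1, 0),  |v_rel|² = 1;  v_rel·d = (1)·(15) + (0)·(-7) = 15
1·t² − 30·t + 18 = 0  ⇒  m = 15² − 1·18 = 207
m = 207 > 0,  v_rel·d = 15 > 0  ⇒  inside

inside=yes margin=207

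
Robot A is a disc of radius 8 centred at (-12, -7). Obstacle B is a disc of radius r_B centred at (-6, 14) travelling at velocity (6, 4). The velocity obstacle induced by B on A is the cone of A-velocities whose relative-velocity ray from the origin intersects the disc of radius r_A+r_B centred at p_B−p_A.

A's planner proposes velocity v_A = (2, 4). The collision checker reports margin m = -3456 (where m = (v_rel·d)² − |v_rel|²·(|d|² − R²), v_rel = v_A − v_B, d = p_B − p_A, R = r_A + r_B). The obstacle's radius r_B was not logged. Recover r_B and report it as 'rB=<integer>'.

m = -3456
d = (6, 21);  v_rel = (-4, 0),  |v_rel|² = 16
v_rel×d = (-4)·(21) − (0)·(6) = -84
since m = R²·16 − (-84)²:  R² = (7056 + -3456) / 16 = 225
R = √225 = 15  ⇒  r_B = 15 − 8 = 7

rB=7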